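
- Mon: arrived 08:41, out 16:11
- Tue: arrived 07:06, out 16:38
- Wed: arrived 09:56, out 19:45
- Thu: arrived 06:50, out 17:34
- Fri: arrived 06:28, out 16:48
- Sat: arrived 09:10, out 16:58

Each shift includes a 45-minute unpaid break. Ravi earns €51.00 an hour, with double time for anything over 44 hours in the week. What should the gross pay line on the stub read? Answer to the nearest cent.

€2980.10

Mon: 08:41–16:11 = 7 h 30 min; less 45 min break → 6 h 45 min
Tue: 07:06–16:38 = 9 h 32 min; less 45 min break → 8 h 47 min
Wed: 09:56–19:45 = 9 h 49 min; less 45 min break → 9 h 4 min
Thu: 06:50–17:34 = 10 h 44 min; less 45 min break → 9 h 59 min
Fri: 06:28–16:48 = 10 h 20 min; less 45 min break → 9 h 35 min
Sat: 09:10–16:58 = 7 h 48 min; less 45 min break → 7 h 3 min
Total worked: 51 h 13 min = 3073 min.
Regular 44 h 0 min = 2640 min at €51.00/h; overtime 7 h 13 min = 433 min at €102.00/h.
Pay = (2640 × €51.00 + 433 × €102.00) ÷ 60 = €2980.10.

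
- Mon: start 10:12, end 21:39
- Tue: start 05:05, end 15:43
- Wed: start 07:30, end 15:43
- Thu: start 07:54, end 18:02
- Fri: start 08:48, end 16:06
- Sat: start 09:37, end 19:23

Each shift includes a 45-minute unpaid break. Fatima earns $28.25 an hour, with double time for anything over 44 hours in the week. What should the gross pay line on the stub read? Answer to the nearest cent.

Mon: 10:12–21:39 = 11 h 27 min; less 45 min break → 10 h 42 min
Tue: 05:05–15:43 = 10 h 38 min; less 45 min break → 9 h 53 min
Wed: 07:30–15:43 = 8 h 13 min; less 45 min break → 7 h 28 min
Thu: 07:54–18:02 = 10 h 8 min; less 45 min break → 9 h 23 min
Fri: 08:48–16:06 = 7 h 18 min; less 45 min break → 6 h 33 min
Sat: 09:37–19:23 = 9 h 46 min; less 45 min break → 9 h 1 min
Total worked: 53 h 0 min = 3180 min.
Regular 44 h 0 min = 2640 min at $28.25/h; overtime 9 h 0 min = 540 min at $56.50/h.
Pay = (2640 × $28.25 + 540 × $56.50) ÷ 60 = $1751.50.

$1751.50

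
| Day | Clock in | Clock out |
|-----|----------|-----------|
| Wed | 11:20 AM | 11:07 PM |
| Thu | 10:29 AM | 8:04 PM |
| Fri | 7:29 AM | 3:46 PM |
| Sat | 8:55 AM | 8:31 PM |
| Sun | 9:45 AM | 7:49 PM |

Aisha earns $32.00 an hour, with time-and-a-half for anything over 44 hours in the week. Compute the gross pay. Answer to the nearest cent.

Wed: 11:20 AM–11:07 PM = 11 h 47 min
Thu: 10:29 AM–8:04 PM = 9 h 35 min
Fri: 7:29 AM–3:46 PM = 8 h 17 min
Sat: 8:55 AM–8:31 PM = 11 h 36 min
Sun: 9:45 AM–7:49 PM = 10 h 4 min
Total worked: 51 h 19 min = 3079 min.
Regular 44 h 0 min = 2640 min at $32.00/h; overtime 7 h 19 min = 439 min at $48.00/h.
Pay = (2640 × $32.00 + 439 × $48.00) ÷ 60 = $1759.20.

$1759.20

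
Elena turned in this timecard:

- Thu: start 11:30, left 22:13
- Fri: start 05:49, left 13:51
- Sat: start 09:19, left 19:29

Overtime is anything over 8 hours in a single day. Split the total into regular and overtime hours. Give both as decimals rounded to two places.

Thu: 11:30–22:13 = 10 h 43 min
Fri: 05:49–13:51 = 8 h 2 min
Sat: 09:19–19:29 = 10 h 10 min
Thu reg 8 h 0 min / OT 2 h 43 min; Fri reg 8 h 0 min / OT 0 h 2 min; Sat reg 8 h 0 min / OT 2 h 10 min.
Totals: regular 24 h 0 min, overtime 4 h 55 min.

Regular 24.00 hours, overtime 4.92 hours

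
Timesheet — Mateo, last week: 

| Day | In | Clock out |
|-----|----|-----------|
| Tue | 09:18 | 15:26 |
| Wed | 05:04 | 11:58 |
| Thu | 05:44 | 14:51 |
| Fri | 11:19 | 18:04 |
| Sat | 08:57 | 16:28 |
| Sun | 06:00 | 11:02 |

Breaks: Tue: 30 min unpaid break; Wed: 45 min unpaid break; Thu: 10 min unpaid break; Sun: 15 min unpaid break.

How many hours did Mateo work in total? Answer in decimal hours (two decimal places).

Tue: 09:18–15:26 = 6 h 8 min; less 30 min break → 5 h 38 min
Wed: 05:04–11:58 = 6 h 54 min; less 45 min break → 6 h 9 min
Thu: 05:44–14:51 = 9 h 7 min; less 10 min break → 8 h 57 min
Fri: 11:19–18:04 = 6 h 45 min
Sat: 08:57–16:28 = 7 h 31 min
Sun: 06:00–11:02 = 5 h 2 min; less 15 min break → 4 h 47 min
Total: 5 h 38 min + 6 h 9 min + 8 h 57 min + 6 h 45 min + 7 h 31 min + 4 h 47 min = 39 h 47 min.

39.78 hours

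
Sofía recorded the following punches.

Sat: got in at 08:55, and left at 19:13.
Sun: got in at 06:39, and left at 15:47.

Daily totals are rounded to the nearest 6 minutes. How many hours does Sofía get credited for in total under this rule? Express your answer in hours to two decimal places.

Sat: 08:55–19:13 = 10 h 18 min → rounds to 10 h 18 min
Sun: 06:39–15:47 = 9 h 8 min → rounds to 9 h 6 min
Total credited: 19 h 24 min.

19.40 hours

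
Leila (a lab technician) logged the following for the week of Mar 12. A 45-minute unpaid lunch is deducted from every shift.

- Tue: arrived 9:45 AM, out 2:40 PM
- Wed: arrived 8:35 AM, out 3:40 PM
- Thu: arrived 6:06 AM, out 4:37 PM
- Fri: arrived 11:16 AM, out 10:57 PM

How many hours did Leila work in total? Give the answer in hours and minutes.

Tue: 9:45 AM–2:40 PM = 4 h 55 min; less 45 min break → 4 h 10 min
Wed: 8:35 AM–3:40 PM = 7 h 5 min; less 45 min break → 6 h 20 min
Thu: 6:06 AM–4:37 PM = 10 h 31 min; less 45 min break → 9 h 46 min
Fri: 11:16 AM–10:57 PM = 11 h 41 min; less 45 min break → 10 h 56 min
Total: 4 h 10 min + 6 h 20 min + 9 h 46 min + 10 h 56 min = 31 h 12 min.

31 h 12 min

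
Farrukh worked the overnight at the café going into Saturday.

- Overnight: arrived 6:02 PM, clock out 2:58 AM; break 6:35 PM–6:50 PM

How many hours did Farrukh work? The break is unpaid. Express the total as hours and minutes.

Overnight: 6:02 PM → midnight = 5 h 58 min; midnight → 2:58 AM = 2 h 58 min; span 8 h 56 min; less 15 min break → 8 h 41 min

8 h 41 min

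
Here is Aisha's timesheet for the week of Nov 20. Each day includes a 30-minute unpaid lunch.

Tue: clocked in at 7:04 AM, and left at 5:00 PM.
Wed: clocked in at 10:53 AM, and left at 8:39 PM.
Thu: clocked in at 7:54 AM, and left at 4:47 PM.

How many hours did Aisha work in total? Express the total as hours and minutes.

27 h 5 min

Tue: 7:04 AM–5:00 PM = 9 h 56 min; less 30 min break → 9 h 26 min
Wed: 10:53 AM–8:39 PM = 9 h 46 min; less 30 min break → 9 h 16 min
Thu: 7:54 AM–4:47 PM = 8 h 53 min; less 30 min break → 8 h 23 min
Total: 9 h 26 min + 9 h 16 min + 8 h 23 min = 27 h 5 min.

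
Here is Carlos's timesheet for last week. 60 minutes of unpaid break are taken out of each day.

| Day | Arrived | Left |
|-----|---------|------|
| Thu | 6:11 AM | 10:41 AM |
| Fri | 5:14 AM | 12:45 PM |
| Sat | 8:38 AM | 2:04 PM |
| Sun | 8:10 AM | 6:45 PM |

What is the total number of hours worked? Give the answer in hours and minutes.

24 h 2 min

Thu: 6:11 AM–10:41 AM = 4 h 30 min; less 60 min break → 3 h 30 min
Fri: 5:14 AM–12:45 PM = 7 h 31 min; less 60 min break → 6 h 31 min
Sat: 8:38 AM–2:04 PM = 5 h 26 min; less 60 min break → 4 h 26 min
Sun: 8:10 AM–6:45 PM = 10 h 35 min; less 60 min break → 9 h 35 min
Total: 3 h 30 min + 6 h 31 min + 4 h 26 min + 9 h 35 min = 24 h 2 min.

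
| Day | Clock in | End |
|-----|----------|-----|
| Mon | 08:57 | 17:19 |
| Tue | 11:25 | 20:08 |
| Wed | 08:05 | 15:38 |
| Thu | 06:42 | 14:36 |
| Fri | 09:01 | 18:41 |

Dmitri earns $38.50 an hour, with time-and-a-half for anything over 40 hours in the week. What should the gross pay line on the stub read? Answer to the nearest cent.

$1667.05

Mon: 08:57–17:19 = 8 h 22 min
Tue: 11:25–20:08 = 8 h 43 min
Wed: 08:05–15:38 = 7 h 33 min
Thu: 06:42–14:36 = 7 h 54 min
Fri: 09:01–18:41 = 9 h 40 min
Total worked: 42 h 12 min = 2532 min.
Regular 40 h 0 min = 2400 min at $38.50/h; overtime 2 h 12 min = 132 min at $57.75/h.
Pay = (2400 × $38.50 + 132 × $57.75) ÷ 60 = $1667.05.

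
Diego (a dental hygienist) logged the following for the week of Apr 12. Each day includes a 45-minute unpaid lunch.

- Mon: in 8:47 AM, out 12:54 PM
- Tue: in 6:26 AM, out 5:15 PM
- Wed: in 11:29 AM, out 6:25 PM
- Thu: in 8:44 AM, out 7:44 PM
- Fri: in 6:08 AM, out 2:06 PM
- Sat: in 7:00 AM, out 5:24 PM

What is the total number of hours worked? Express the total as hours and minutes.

Mon: 8:47 AM–12:54 PM = 4 h 7 min; less 45 min break → 3 h 22 min
Tue: 6:26 AM–5:15 PM = 10 h 49 min; less 45 min break → 10 h 4 min
Wed: 11:29 AM–6:25 PM = 6 h 56 min; less 45 min break → 6 h 11 min
Thu: 8:44 AM–7:44 PM = 11 h 0 min; less 45 min break → 10 h 15 min
Fri: 6:08 AM–2:06 PM = 7 h 58 min; less 45 min break → 7 h 13 min
Sat: 7:00 AM–5:24 PM = 10 h 24 min; less 45 min break → 9 h 39 min
Total: 3 h 22 min + 10 h 4 min + 6 h 11 min + 10 h 15 min + 7 h 13 min + 9 h 39 min = 46 h 44 min.

46 h 44 min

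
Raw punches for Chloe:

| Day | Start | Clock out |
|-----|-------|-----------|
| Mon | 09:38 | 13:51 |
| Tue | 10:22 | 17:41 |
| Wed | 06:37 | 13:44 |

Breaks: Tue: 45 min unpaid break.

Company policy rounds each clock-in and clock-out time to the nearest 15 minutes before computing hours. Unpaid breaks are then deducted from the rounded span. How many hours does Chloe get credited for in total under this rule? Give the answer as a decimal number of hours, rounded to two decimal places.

Mon: in 09:38→09:45, out 13:51→13:45; 4 h 0 min
Tue: in 10:22→10:15, out 17:41→17:45; 7 h 30 min − 45 min = 6 h 45 min
Wed: in 06:37→06:30, out 13:44→13:45; 7 h 15 min
Total credited: 18 h 0 min.

18.00 hours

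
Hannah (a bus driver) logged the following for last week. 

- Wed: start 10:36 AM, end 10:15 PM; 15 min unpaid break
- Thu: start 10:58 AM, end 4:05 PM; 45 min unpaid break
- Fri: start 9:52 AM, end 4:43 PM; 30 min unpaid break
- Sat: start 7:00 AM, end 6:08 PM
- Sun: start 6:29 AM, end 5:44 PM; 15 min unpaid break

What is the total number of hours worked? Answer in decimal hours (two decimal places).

Wed: 10:36 AM–10:15 PM = 11 h 39 min; less 15 min break → 11 h 24 min
Thu: 10:58 AM–4:05 PM = 5 h 7 min; less 45 min break → 4 h 22 min
Fri: 9:52 AM–4:43 PM = 6 h 51 min; less 30 min break → 6 h 21 min
Sat: 7:00 AM–6:08 PM = 11 h 8 min
Sun: 6:29 AM–5:44 PM = 11 h 15 min; less 15 min break → 11 h 0 min
Total: 11 h 24 min + 4 h 22 min + 6 h 21 min + 11 h 8 min + 11 h 0 min = 44 h 15 min.

44.25 hours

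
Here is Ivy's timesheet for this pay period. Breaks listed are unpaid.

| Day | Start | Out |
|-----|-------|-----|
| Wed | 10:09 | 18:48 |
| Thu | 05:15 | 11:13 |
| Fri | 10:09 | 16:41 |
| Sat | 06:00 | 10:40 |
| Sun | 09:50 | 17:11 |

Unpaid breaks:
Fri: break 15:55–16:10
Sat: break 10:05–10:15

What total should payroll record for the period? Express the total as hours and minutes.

Wed: 10:09–18:48 = 8 h 39 min
Thu: 05:15–11:13 = 5 h 58 min
Fri: 10:09–16:41 = 6 h 32 min; less 15 min break → 6 h 17 min
Sat: 06:00–10:40 = 4 h 40 min; less 10 min break → 4 h 30 min
Sun: 09:50–17:11 = 7 h 21 min
Total: 8 h 39 min + 5 h 58 min + 6 h 17 min + 4 h 30 min + 7 h 21 min = 32 h 45 min.

32 h 45 min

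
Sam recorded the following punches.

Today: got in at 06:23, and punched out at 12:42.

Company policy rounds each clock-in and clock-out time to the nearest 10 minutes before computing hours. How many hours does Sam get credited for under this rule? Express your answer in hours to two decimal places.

6.33 hours

Today: in 06:23→06:20, out 12:42→12:40; 6 h 20 min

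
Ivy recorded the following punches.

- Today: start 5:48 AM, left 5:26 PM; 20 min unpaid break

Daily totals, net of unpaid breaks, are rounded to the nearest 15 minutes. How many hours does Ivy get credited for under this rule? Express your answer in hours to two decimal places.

Today: 5:48 AM–5:26 PM = 11 h 38 min − 20 min = 11 h 18 min → rounds to 11 h 15 min

11.25 hours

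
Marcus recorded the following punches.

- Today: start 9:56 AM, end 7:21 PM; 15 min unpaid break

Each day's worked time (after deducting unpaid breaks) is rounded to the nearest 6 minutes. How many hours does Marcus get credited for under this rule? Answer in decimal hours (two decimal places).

9.20 hours

Today: 9:56 AM–7:21 PM = 9 h 25 min − 15 min = 9 h 10 min → rounds to 9 h 12 min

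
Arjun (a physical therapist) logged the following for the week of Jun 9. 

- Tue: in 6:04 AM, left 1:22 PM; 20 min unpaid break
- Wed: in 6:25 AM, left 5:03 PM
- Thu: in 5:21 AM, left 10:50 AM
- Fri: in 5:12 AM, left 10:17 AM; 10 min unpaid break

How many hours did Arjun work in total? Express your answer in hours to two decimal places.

28.00 hours

Tue: 6:04 AM–1:22 PM = 7 h 18 min; less 20 min break → 6 h 58 min
Wed: 6:25 AM–5:03 PM = 10 h 38 min
Thu: 5:21 AM–10:50 AM = 5 h 29 min
Fri: 5:12 AM–10:17 AM = 5 h 5 min; less 10 min break → 4 h 55 min
Total: 6 h 58 min + 10 h 38 min + 5 h 29 min + 4 h 55 min = 28 h 0 min.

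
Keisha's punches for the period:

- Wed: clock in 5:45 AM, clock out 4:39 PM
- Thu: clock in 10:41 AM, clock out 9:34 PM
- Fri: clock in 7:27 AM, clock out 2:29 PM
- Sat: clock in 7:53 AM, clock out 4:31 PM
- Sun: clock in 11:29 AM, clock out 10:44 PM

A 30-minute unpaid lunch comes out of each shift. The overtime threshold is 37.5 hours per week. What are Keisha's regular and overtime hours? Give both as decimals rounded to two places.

Wed: 5:45 AM–4:39 PM = 10 h 54 min; less 30 min break → 10 h 24 min
Thu: 10:41 AM–9:34 PM = 10 h 53 min; less 30 min break → 10 h 23 min
Fri: 7:27 AM–2:29 PM = 7 h 2 min; less 30 min break → 6 h 32 min
Sat: 7:53 AM–4:31 PM = 8 h 38 min; less 30 min break → 8 h 8 min
Sun: 11:29 AM–10:44 PM = 11 h 15 min; less 30 min break → 10 h 45 min
Total worked: 46 h 12 min = 46.20 h.
Threshold 37.5 h → overtime 8 h 42 min, regular 37 h 30 min.

Regular 37.50 hours, overtime 8.70 hours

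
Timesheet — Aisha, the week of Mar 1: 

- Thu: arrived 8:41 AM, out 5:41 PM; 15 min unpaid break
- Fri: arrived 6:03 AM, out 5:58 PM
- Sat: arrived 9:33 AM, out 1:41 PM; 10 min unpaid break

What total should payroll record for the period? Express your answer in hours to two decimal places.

Thu: 8:41 AM–5:41 PM = 9 h 0 min; less 15 min break → 8 h 45 min
Fri: 6:03 AM–5:58 PM = 11 h 55 min
Sat: 9:33 AM–1:41 PM = 4 h 8 min; less 10 min break → 3 h 58 min
Total: 8 h 45 min + 11 h 55 min + 3 h 58 min = 24 h 38 min.

24.63 hours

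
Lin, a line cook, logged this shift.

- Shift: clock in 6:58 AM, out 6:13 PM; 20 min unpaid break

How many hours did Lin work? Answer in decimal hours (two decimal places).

Shift: 6:58 AM–6:13 PM = 11 h 15 min; less 20 min break → 10 h 55 min

10.92 hours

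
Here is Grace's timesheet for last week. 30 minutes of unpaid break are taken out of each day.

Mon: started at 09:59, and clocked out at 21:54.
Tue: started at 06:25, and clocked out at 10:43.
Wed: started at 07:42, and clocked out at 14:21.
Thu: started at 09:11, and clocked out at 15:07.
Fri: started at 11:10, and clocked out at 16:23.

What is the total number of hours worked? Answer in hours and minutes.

31 h 31 min

Mon: 09:59–21:54 = 11 h 55 min; less 30 min break → 11 h 25 min
Tue: 06:25–10:43 = 4 h 18 min; less 30 min break → 3 h 48 min
Wed: 07:42–14:21 = 6 h 39 min; less 30 min break → 6 h 9 min
Thu: 09:11–15:07 = 5 h 56 min; less 30 min break → 5 h 26 min
Fri: 11:10–16:23 = 5 h 13 min; less 30 min break → 4 h 43 min
Total: 11 h 25 min + 3 h 48 min + 6 h 9 min + 5 h 26 min + 4 h 43 min = 31 h 31 min.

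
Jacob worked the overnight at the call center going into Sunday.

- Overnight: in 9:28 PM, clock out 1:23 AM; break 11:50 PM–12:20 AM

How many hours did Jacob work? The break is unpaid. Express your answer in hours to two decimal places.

3.42 hours

Overnight: 9:28 PM → midnight = 2 h 32 min; midnight → 1:23 AM = 1 h 23 min; span 3 h 55 min; less 30 min break → 3 h 25 min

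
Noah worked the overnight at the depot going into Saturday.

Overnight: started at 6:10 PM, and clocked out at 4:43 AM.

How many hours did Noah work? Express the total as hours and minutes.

10 h 33 min

Overnight: 6:10 PM → midnight = 5 h 50 min; midnight → 4:43 AM = 4 h 43 min; span 10 h 33 min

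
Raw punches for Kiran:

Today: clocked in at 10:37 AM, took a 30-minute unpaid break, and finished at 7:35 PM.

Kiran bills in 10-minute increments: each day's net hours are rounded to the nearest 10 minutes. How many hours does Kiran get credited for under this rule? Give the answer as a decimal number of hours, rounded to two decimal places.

Today: 10:37 AM–7:35 PM = 8 h 58 min − 30 min = 8 h 28 min → rounds to 8 h 30 min

8.50 hours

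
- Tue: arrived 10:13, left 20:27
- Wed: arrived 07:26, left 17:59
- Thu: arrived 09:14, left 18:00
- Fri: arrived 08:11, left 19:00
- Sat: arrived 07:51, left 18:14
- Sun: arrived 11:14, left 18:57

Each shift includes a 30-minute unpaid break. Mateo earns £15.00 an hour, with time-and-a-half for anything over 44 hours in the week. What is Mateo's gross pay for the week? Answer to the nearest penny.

Tue: 10:13–20:27 = 10 h 14 min; less 30 min break → 9 h 44 min
Wed: 07:26–17:59 = 10 h 33 min; less 30 min break → 10 h 3 min
Thu: 09:14–18:00 = 8 h 46 min; less 30 min break → 8 h 16 min
Fri: 08:11–19:00 = 10 h 49 min; less 30 min break → 10 h 19 min
Sat: 07:51–18:14 = 10 h 23 min; less 30 min break → 9 h 53 min
Sun: 11:14–18:57 = 7 h 43 min; less 30 min break → 7 h 13 min
Total worked: 55 h 28 min = 3328 min.
Regular 44 h 0 min = 2640 min at £15.00/h; overtime 11 h 28 min = 688 min at £22.50/h.
Pay = (2640 × £15.00 + 688 × £22.50) ÷ 60 = £918.00.

£918.00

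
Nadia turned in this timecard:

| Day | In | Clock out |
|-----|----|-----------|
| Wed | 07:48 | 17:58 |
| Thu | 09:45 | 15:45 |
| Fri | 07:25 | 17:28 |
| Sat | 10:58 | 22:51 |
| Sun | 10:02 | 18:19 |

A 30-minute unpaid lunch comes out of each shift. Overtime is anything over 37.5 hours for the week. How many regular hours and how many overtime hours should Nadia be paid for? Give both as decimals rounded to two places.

Regular 37.50 hours, overtime 6.38 hours

Wed: 07:48–17:58 = 10 h 10 min; less 30 min break → 9 h 40 min
Thu: 09:45–15:45 = 6 h 0 min; less 30 min break → 5 h 30 min
Fri: 07:25–17:28 = 10 h 3 min; less 30 min break → 9 h 33 min
Sat: 10:58–22:51 = 11 h 53 min; less 30 min break → 11 h 23 min
Sun: 10:02–18:19 = 8 h 17 min; less 30 min break → 7 h 47 min
Total worked: 43 h 53 min = 43.88 h.
Threshold 37.5 h → overtime 6 h 23 min, regular 37 h 30 min.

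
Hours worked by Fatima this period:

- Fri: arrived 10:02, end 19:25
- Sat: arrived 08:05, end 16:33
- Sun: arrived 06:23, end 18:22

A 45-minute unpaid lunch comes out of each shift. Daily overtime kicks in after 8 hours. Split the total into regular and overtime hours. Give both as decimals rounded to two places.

Regular 23.72 hours, overtime 3.87 hours

Fri: 10:02–19:25 = 9 h 23 min; less 45 min break → 8 h 38 min
Sat: 08:05–16:33 = 8 h 28 min; less 45 min break → 7 h 43 min
Sun: 06:23–18:22 = 11 h 59 min; less 45 min break → 11 h 14 min
Fri reg 8 h 0 min / OT 0 h 38 min; Sat reg 7 h 43 min / OT 0 h 0 min; Sun reg 8 h 0 min / OT 3 h 14 min.
Totals: regular 23 h 43 min, overtime 3 h 52 min.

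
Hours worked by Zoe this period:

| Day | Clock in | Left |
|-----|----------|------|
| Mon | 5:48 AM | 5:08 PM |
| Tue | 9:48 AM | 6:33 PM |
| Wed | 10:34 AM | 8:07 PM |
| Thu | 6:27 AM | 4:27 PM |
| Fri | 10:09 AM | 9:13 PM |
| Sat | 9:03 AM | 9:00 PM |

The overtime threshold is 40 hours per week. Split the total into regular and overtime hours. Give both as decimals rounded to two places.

Mon: 5:48 AM–5:08 PM = 11 h 20 min
Tue: 9:48 AM–6:33 PM = 8 h 45 min
Wed: 10:34 AM–8:07 PM = 9 h 33 min
Thu: 6:27 AM–4:27 PM = 10 h 0 min
Fri: 10:09 AM–9:13 PM = 11 h 4 min
Sat: 9:03 AM–9:00 PM = 11 h 57 min
Total worked: 62 h 39 min = 62.65 h.
Threshold 40 h → overtime 22 h 39 min, regular 40 h 0 min.

Regular 40.00 hours, overtime 22.65 hours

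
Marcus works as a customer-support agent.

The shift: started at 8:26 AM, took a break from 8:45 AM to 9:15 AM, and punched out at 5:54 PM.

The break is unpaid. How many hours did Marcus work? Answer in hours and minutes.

8 h 58 min

The shift: 8:26 AM–5:54 PM = 9 h 28 min; less 30 min break → 8 h 58 min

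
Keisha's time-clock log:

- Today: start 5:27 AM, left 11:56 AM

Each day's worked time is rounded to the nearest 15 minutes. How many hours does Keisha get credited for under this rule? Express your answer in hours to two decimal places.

6.50 hours

Today: 5:27 AM–11:56 AM = 6 h 29 min → rounds to 6 h 30 min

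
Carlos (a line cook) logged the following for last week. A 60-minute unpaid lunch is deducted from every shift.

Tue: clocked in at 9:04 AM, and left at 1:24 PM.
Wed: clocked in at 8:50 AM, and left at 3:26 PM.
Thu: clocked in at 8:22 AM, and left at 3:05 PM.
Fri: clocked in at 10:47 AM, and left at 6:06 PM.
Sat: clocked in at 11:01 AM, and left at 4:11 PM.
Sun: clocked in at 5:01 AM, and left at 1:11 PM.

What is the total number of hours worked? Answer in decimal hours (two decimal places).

Tue: 9:04 AM–1:24 PM = 4 h 20 min; less 60 min break → 3 h 20 min
Wed: 8:50 AM–3:26 PM = 6 h 36 min; less 60 min break → 5 h 36 min
Thu: 8:22 AM–3:05 PM = 6 h 43 min; less 60 min break → 5 h 43 min
Fri: 10:47 AM–6:06 PM = 7 h 19 min; less 60 min break → 6 h 19 min
Sat: 11:01 AM–4:11 PM = 5 h 10 min; less 60 min break → 4 h 10 min
Sun: 5:01 AM–1:11 PM = 8 h 10 min; less 60 min break → 7 h 10 min
Total: 3 h 20 min + 5 h 36 min + 5 h 43 min + 6 h 19 min + 4 h 10 min + 7 h 10 min = 32 h 18 min.

32.30 hours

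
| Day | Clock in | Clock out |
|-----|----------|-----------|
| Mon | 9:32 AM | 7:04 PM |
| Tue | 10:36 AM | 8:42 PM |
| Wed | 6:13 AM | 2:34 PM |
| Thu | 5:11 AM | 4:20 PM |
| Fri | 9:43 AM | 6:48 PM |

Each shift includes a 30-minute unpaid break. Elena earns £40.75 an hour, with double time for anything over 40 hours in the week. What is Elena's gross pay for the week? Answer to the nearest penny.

Mon: 9:32 AM–7:04 PM = 9 h 32 min; less 30 min break → 9 h 2 min
Tue: 10:36 AM–8:42 PM = 10 h 6 min; less 30 min break → 9 h 36 min
Wed: 6:13 AM–2:34 PM = 8 h 21 min; less 30 min break → 7 h 51 min
Thu: 5:11 AM–4:20 PM = 11 h 9 min; less 30 min break → 10 h 39 min
Fri: 9:43 AM–6:48 PM = 9 h 5 min; less 30 min break → 8 h 35 min
Total worked: 45 h 43 min = 2743 min.
Regular 40 h 0 min = 2400 min at £40.75/h; overtime 5 h 43 min = 343 min at £81.50/h.
Pay = (2400 × £40.75 + 343 × £81.50) ÷ 60 = £2095.91.

£2095.91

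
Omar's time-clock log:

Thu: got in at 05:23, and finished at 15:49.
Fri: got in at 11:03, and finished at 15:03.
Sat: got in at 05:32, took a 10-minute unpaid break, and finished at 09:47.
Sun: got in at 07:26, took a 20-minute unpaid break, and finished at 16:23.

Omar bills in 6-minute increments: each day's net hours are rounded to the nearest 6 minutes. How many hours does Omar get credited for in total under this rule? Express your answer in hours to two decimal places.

27.10 hours

Thu: 05:23–15:49 = 10 h 26 min → rounds to 10 h 24 min
Fri: 11:03–15:03 = 4 h 0 min → rounds to 4 h 0 min
Sat: 05:32–09:47 = 4 h 15 min − 10 min = 4 h 5 min → rounds to 4 h 6 min
Sun: 07:26–16:23 = 8 h 57 min − 20 min = 8 h 37 min → rounds to 8 h 36 min
Total credited: 27 h 6 min.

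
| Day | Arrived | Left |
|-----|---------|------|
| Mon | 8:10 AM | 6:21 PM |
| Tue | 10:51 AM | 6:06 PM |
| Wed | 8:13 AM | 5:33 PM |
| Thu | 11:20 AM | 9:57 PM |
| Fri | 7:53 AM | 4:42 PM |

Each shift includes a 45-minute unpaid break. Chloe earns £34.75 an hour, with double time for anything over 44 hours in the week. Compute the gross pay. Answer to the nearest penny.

Mon: 8:10 AM–6:21 PM = 10 h 11 min; less 45 min break → 9 h 26 min
Tue: 10:51 AM–6:06 PM = 7 h 15 min; less 45 min break → 6 h 30 min
Wed: 8:13 AM–5:33 PM = 9 h 20 min; less 45 min break → 8 h 35 min
Thu: 11:20 AM–9:57 PM = 10 h 37 min; less 45 min break → 9 h 52 min
Fri: 7:53 AM–4:42 PM = 8 h 49 min; less 45 min break → 8 h 4 min
Total worked: 42 h 27 min = 2547 min.
Regular 42 h 27 min = 2547 min at £34.75/h; overtime 0 h 0 min = 0 min at £69.50/h.
Pay = (2547 × £34.75 + 0 × £69.50) ÷ 60 = £1475.14.

£1475.14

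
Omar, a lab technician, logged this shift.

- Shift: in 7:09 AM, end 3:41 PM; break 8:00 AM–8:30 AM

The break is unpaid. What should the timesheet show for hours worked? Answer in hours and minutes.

8 h 2 min

Shift: 7:09 AM–3:41 PM = 8 h 32 min; less 30 min break → 8 h 2 min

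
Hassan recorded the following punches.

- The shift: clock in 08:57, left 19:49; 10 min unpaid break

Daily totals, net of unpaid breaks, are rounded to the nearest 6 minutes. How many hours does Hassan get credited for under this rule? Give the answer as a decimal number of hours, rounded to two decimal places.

The shift: 08:57–19:49 = 10 h 52 min − 10 min = 10 h 42 min → rounds to 10 h 42 min

10.70 hours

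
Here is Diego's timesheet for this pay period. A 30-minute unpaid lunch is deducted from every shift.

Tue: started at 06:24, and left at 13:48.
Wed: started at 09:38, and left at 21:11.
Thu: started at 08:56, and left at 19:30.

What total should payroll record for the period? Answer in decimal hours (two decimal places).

Tue: 06:24–13:48 = 7 h 24 min; less 30 min break → 6 h 54 min
Wed: 09:38–21:11 = 11 h 33 min; less 30 min break → 11 h 3 min
Thu: 08:56–19:30 = 10 h 34 min; less 30 min break → 10 h 4 min
Total: 6 h 54 min + 11 h 3 min + 10 h 4 min = 28 h 1 min.

28.02 hours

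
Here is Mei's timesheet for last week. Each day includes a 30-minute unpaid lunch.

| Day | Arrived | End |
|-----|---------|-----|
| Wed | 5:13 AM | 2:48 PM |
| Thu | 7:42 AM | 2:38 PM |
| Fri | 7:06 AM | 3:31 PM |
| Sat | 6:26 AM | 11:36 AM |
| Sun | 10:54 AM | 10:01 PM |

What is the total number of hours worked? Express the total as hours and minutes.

Wed: 5:13 AM–2:48 PM = 9 h 35 min; less 30 min break → 9 h 5 min
Thu: 7:42 AM–2:38 PM = 6 h 56 min; less 30 min break → 6 h 26 min
Fri: 7:06 AM–3:31 PM = 8 h 25 min; less 30 min break → 7 h 55 min
Sat: 6:26 AM–11:36 AM = 5 h 10 min; less 30 min break → 4 h 40 min
Sun: 10:54 AM–10:01 PM = 11 h 7 min; less 30 min break → 10 h 37 min
Total: 9 h 5 min + 6 h 26 min + 7 h 55 min + 4 h 40 min + 10 h 37 min = 38 h 43 min.

38 h 43 min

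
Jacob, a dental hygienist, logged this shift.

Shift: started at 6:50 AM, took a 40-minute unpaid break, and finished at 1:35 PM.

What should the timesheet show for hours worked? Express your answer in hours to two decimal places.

Shift: 6:50 AM–1:35 PM = 6 h 45 min; less 40 min break → 6 h 5 min

6.08 hours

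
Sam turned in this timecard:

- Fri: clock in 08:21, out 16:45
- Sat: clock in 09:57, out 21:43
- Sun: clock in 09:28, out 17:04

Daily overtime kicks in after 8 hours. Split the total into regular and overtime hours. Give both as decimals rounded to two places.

Fri: 08:21–16:45 = 8 h 24 min
Sat: 09:57–21:43 = 11 h 46 min
Sun: 09:28–17:04 = 7 h 36 min
Fri reg 8 h 0 min / OT 0 h 24 min; Sat reg 8 h 0 min / OT 3 h 46 min; Sun reg 7 h 36 min / OT 0 h 0 min.
Totals: regular 23 h 36 min, overtime 4 h 10 min.

Regular 23.60 hours, overtime 4.17 hours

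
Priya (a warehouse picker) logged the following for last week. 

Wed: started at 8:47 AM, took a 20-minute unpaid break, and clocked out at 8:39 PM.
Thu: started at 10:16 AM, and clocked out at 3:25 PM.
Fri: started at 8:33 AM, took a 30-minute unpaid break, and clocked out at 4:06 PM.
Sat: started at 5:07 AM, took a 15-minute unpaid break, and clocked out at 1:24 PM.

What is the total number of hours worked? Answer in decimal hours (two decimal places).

31.77 hours

Wed: 8:47 AM–8:39 PM = 11 h 52 min; less 20 min break → 11 h 32 min
Thu: 10:16 AM–3:25 PM = 5 h 9 min
Fri: 8:33 AM–4:06 PM = 7 h 33 min; less 30 min break → 7 h 3 min
Sat: 5:07 AM–1:24 PM = 8 h 17 min; less 15 min break → 8 h 2 min
Total: 11 h 32 min + 5 h 9 min + 7 h 3 min + 8 h 2 min = 31 h 46 min.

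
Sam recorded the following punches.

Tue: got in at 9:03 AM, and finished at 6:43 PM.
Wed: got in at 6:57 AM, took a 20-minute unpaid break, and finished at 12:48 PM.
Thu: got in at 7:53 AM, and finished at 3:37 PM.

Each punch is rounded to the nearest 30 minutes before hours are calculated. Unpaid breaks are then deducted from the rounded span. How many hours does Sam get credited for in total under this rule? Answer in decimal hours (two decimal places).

Tue: in 9:03 AM→9:00 AM, out 6:43 PM→6:30 PM; 9 h 30 min
Wed: in 6:57 AM→7:00 AM, out 12:48 PM→1:00 PM; 6 h 0 min − 20 min = 5 h 40 min
Thu: in 7:53 AM→8:00 AM, out 3:37 PM→3:30 PM; 7 h 30 min
Total credited: 22 h 40 min.

22.67 hours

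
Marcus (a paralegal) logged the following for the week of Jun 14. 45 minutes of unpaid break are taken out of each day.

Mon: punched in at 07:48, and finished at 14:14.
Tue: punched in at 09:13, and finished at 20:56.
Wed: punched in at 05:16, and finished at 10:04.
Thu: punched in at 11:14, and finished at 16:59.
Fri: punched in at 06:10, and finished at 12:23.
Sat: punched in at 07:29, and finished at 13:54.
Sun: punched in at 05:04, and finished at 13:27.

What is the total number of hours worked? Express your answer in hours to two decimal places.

Mon: 07:48–14:14 = 6 h 26 min; less 45 min break → 5 h 41 min
Tue: 09:13–20:56 = 11 h 43 min; less 45 min break → 10 h 58 min
Wed: 05:16–10:04 = 4 h 48 min; less 45 min break → 4 h 3 min
Thu: 11:14–16:59 = 5 h 45 min; less 45 min break → 5 h 0 min
Fri: 06:10–12:23 = 6 h 13 min; less 45 min break → 5 h 28 min
Sat: 07:29–13:54 = 6 h 25 min; less 45 min break → 5 h 40 min
Sun: 05:04–13:27 = 8 h 23 min; less 45 min break → 7 h 38 min
Total: 5 h 41 min + 10 h 58 min + 4 h 3 min + 5 h 0 min + 5 h 28 min + 5 h 40 min + 7 h 38 min = 44 h 28 min.

44.47 hours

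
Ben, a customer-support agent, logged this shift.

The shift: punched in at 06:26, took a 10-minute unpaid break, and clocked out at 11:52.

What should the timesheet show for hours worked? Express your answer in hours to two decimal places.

5.27 hours

The shift: 06:26–11:52 = 5 h 26 min; less 10 min break → 5 h 16 min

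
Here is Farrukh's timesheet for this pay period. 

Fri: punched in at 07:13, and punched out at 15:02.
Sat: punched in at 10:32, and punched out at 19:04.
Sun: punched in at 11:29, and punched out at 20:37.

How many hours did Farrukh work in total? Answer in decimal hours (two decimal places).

Fri: 07:13–15:02 = 7 h 49 min
Sat: 10:32–19:04 = 8 h 32 min
Sun: 11:29–20:37 = 9 h 8 min
Total: 7 h 49 min + 8 h 32 min + 9 h 8 min = 25 h 29 min.

25.48 hours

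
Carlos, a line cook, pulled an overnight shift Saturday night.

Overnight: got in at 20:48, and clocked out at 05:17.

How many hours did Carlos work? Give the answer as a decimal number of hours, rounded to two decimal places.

Overnight: 20:48 → midnight = 3 h 12 min; midnight → 05:17 = 5 h 17 min; span 8 h 29 min

8.48 hours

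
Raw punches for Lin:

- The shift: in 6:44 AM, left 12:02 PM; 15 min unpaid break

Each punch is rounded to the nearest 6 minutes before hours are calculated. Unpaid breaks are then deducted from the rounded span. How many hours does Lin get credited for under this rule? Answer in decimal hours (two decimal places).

5.05 hours

The shift: in 6:44 AM→6:42 AM, out 12:02 PM→12:00 PM; 5 h 18 min − 15 min = 5 h 3 min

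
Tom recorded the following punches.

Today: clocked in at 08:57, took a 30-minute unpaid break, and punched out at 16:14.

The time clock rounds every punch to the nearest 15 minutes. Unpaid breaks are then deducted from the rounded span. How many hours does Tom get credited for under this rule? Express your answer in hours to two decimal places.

Today: in 08:57→09:00, out 16:14→16:15; 7 h 15 min − 30 min = 6 h 45 min

6.75 hours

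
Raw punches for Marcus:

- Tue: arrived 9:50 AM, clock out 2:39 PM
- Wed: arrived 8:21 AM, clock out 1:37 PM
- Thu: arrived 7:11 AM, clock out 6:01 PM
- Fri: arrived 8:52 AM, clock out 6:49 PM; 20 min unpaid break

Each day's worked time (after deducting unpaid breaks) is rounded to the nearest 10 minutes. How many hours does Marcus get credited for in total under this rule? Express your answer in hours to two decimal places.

Tue: 9:50 AM–2:39 PM = 4 h 49 min → rounds to 4 h 50 min
Wed: 8:21 AM–1:37 PM = 5 h 16 min → rounds to 5 h 20 min
Thu: 7:11 AM–6:01 PM = 10 h 50 min → rounds to 10 h 50 min
Fri: 8:52 AM–6:49 PM = 9 h 57 min − 20 min = 9 h 37 min → rounds to 9 h 40 min
Total credited: 30 h 40 min.

30.67 hours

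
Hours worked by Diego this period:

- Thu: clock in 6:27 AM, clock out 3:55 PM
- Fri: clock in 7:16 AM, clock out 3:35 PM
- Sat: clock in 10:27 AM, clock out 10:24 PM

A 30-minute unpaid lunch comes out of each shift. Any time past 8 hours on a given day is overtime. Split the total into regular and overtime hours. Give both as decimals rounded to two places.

Thu: 6:27 AM–3:55 PM = 9 h 28 min; less 30 min break → 8 h 58 min
Fri: 7:16 AM–3:35 PM = 8 h 19 min; less 30 min break → 7 h 49 min
Sat: 10:27 AM–10:24 PM = 11 h 57 min; less 30 min break → 11 h 27 min
Thu reg 8 h 0 min / OT 0 h 58 min; Fri reg 7 h 49 min / OT 0 h 0 min; Sat reg 8 h 0 min / OT 3 h 27 min.
Totals: regular 23 h 49 min, overtime 4 h 25 min.

Regular 23.82 hours, overtime 4.42 hours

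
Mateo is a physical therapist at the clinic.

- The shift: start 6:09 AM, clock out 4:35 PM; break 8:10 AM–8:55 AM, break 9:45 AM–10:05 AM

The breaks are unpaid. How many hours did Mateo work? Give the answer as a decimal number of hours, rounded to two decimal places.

The shift: 6:09 AM–4:35 PM = 10 h 26 min; less 65 min break → 9 h 21 min

9.35 hours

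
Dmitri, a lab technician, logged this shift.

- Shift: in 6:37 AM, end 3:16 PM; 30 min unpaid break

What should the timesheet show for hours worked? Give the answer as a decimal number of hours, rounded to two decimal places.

8.15 hours

Shift: 6:37 AM–3:16 PM = 8 h 39 min; less 30 min break → 8 h 9 min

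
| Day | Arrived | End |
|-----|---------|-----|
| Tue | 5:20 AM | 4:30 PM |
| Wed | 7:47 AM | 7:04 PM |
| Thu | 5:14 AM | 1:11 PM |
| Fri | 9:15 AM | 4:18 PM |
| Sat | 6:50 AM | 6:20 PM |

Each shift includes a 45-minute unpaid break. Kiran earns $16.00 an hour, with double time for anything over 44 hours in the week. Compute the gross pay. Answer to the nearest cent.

Tue: 5:20 AM–4:30 PM = 11 h 10 min; less 45 min break → 10 h 25 min
Wed: 7:47 AM–7:04 PM = 11 h 17 min; less 45 min break → 10 h 32 min
Thu: 5:14 AM–1:11 PM = 7 h 57 min; less 45 min break → 7 h 12 min
Fri: 9:15 AM–4:18 PM = 7 h 3 min; less 45 min break → 6 h 18 min
Sat: 6:50 AM–6:20 PM = 11 h 30 min; less 45 min break → 10 h 45 min
Total worked: 45 h 12 min = 2712 min.
Regular 44 h 0 min = 2640 min at $16.00/h; overtime 1 h 12 min = 72 min at $32.00/h.
Pay = (2640 × $16.00 + 72 × $32.00) ÷ 60 = $742.40.

$742.40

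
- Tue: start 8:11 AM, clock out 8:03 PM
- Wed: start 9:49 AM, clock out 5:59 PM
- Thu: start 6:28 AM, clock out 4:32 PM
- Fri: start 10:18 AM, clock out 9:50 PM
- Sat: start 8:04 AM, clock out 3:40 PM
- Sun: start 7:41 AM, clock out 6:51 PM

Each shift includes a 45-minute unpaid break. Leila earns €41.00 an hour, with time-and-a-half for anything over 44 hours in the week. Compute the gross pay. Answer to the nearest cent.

€2535.85

Tue: 8:11 AM–8:03 PM = 11 h 52 min; less 45 min break → 11 h 7 min
Wed: 9:49 AM–5:59 PM = 8 h 10 min; less 45 min break → 7 h 25 min
Thu: 6:28 AM–4:32 PM = 10 h 4 min; less 45 min break → 9 h 19 min
Fri: 10:18 AM–9:50 PM = 11 h 32 min; less 45 min break → 10 h 47 min
Sat: 8:04 AM–3:40 PM = 7 h 36 min; less 45 min break → 6 h 51 min
Sun: 7:41 AM–6:51 PM = 11 h 10 min; less 45 min break → 10 h 25 min
Total worked: 55 h 54 min = 3354 min.
Regular 44 h 0 min = 2640 min at €41.00/h; overtime 11 h 54 min = 714 min at €61.50/h.
Pay = (2640 × €41.00 + 714 × €61.50) ÷ 60 = €2535.85.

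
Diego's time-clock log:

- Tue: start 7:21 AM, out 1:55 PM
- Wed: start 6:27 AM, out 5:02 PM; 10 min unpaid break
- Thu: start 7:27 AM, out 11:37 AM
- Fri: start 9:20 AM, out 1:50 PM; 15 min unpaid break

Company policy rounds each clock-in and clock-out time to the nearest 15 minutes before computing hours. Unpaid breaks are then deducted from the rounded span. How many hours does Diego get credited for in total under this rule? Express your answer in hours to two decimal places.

25.33 hours

Tue: in 7:21 AM→7:15 AM, out 1:55 PM→2:00 PM; 6 h 45 min
Wed: in 6:27 AM→6:30 AM, out 5:02 PM→5:00 PM; 10 h 30 min − 10 min = 10 h 20 min
Thu: in 7:27 AM→7:30 AM, out 11:37 AM→11:30 AM; 4 h 0 min
Fri: in 9:20 AM→9:15 AM, out 1:50 PM→1:45 PM; 4 h 30 min − 15 min = 4 h 15 min
Total credited: 25 h 20 min.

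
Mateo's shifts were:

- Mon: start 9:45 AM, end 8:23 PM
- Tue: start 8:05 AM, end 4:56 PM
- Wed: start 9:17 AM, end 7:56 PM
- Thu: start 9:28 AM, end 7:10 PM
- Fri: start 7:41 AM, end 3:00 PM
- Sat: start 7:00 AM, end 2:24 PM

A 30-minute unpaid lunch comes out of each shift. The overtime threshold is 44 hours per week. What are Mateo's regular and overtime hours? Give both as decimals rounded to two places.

Regular 44.00 hours, overtime 7.55 hours

Mon: 9:45 AM–8:23 PM = 10 h 38 min; less 30 min break → 10 h 8 min
Tue: 8:05 AM–4:56 PM = 8 h 51 min; less 30 min break → 8 h 21 min
Wed: 9:17 AM–7:56 PM = 10 h 39 min; less 30 min break → 10 h 9 min
Thu: 9:28 AM–7:10 PM = 9 h 42 min; less 30 min break → 9 h 12 min
Fri: 7:41 AM–3:00 PM = 7 h 19 min; less 30 min break → 6 h 49 min
Sat: 7:00 AM–2:24 PM = 7 h 24 min; less 30 min break → 6 h 54 min
Total worked: 51 h 33 min = 51.55 h.
Threshold 44 h → overtime 7 h 33 min, regular 44 h 0 min.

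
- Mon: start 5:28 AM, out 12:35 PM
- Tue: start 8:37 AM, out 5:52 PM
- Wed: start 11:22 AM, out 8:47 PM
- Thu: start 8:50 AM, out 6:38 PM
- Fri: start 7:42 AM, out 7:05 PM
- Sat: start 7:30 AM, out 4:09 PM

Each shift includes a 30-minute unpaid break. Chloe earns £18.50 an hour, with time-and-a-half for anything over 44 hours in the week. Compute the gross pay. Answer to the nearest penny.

£1053.11

Mon: 5:28 AM–12:35 PM = 7 h 7 min; less 30 min break → 6 h 37 min
Tue: 8:37 AM–5:52 PM = 9 h 15 min; less 30 min break → 8 h 45 min
Wed: 11:22 AM–8:47 PM = 9 h 25 min; less 30 min break → 8 h 55 min
Thu: 8:50 AM–6:38 PM = 9 h 48 min; less 30 min break → 9 h 18 min
Fri: 7:42 AM–7:05 PM = 11 h 23 min; less 30 min break → 10 h 53 min
Sat: 7:30 AM–4:09 PM = 8 h 39 min; less 30 min break → 8 h 9 min
Total worked: 52 h 37 min = 3157 min.
Regular 44 h 0 min = 2640 min at £18.50/h; overtime 8 h 37 min = 517 min at £27.75/h.
Pay = (2640 × £18.50 + 517 × £27.75) ÷ 60 = £1053.11.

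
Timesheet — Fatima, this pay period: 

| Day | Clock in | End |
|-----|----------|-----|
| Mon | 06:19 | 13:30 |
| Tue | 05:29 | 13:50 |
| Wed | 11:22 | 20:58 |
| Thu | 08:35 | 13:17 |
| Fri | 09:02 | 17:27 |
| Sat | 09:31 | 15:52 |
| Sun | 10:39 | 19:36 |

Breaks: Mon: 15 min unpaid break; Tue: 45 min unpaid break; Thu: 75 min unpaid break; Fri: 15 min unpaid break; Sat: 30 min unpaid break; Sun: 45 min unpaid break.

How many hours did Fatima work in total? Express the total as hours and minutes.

Mon: 06:19–13:30 = 7 h 11 min; less 15 min break → 6 h 56 min
Tue: 05:29–13:50 = 8 h 21 min; less 45 min break → 7 h 36 min
Wed: 11:22–20:58 = 9 h 36 min
Thu: 08:35–13:17 = 4 h 42 min; less 75 min break → 3 h 27 min
Fri: 09:02–17:27 = 8 h 25 min; less 15 min break → 8 h 10 min
Sat: 09:31–15:52 = 6 h 21 min; less 30 min break → 5 h 51 min
Sun: 10:39–19:36 = 8 h 57 min; less 45 min break → 8 h 12 min
Total: 6 h 56 min + 7 h 36 min + 9 h 36 min + 3 h 27 min + 8 h 10 min + 5 h 51 min + 8 h 12 min = 49 h 48 min.

49 h 48 min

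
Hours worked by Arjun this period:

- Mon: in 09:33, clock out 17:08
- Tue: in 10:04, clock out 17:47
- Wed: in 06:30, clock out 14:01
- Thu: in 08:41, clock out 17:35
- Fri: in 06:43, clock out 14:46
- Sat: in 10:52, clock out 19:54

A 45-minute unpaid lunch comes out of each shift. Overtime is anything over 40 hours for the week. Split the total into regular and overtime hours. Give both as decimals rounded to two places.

Regular 40.00 hours, overtime 4.30 hours

Mon: 09:33–17:08 = 7 h 35 min; less 45 min break → 6 h 50 min
Tue: 10:04–17:47 = 7 h 43 min; less 45 min break → 6 h 58 min
Wed: 06:30–14:01 = 7 h 31 min; less 45 min break → 6 h 46 min
Thu: 08:41–17:35 = 8 h 54 min; less 45 min break → 8 h 9 min
Fri: 06:43–14:46 = 8 h 3 min; less 45 min break → 7 h 18 min
Sat: 10:52–19:54 = 9 h 2 min; less 45 min break → 8 h 17 min
Total worked: 44 h 18 min = 44.30 h.
Threshold 40 h → overtime 4 h 18 min, regular 40 h 0 min.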